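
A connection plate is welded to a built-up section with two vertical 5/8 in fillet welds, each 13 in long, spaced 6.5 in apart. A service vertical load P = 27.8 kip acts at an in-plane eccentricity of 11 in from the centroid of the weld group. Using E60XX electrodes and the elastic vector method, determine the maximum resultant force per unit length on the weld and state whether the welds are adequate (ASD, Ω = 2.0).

E60XX → F_EXX = 60 ksi.
Total weld length L_w = 26 in. Treat welds as unit-width lines.
Polar moment about centroid: J = 2[d³/12 + d(b/2)²] = 2[13³/12 + 13×3.25²] = 640.8 in³.
Direct shear f_v = P/L_w = 27.8 / 26 = 1.069 kip/in (vertical).
Torsion M = P·e = 27.8 × 11 = 305.8 kip·in.
Critical point at (x, y) = (3.25, 6.5) from centroid. f_tx = M·y/J = 3.102 kip/in; f_ty = M·x/J = 1.551 kip/in.
Resultant f_max = √[f_tx² + (f_v + f_ty)²] = √[3.102² + (1.069 + 1.551)²] = 4.06 kip/in.
Capacity per unit length: r_n/Ω = (1/2.0) × 0.6 × 60 × (0.707 × 0.625) = 7.954 kip/in.
4.06 ≤ 7.954 → adequate.

f_max ≈ 4.06 kip/in; adequate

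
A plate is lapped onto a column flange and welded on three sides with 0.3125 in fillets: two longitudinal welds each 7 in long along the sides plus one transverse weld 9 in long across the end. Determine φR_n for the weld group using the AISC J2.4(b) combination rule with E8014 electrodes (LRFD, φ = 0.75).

E80XX → F_EXX = 80 ksi.
t_e = 0.707 × 0.3125 = 0.2209 in.
R_nwl = 0.6 × 80 × 0.2209 × 14 = 148.5 kip (longitudinal, 2 welds).
R_nwt = 0.6 × 80 × 0.2209 × 9 = 95.44 kip (transverse, base value).
(i) R_nwl + R_nwt = 243.9 kip; (ii) 0.85 R_nwl + 1.5 R_nwt = 269.4 kip.
R_n = max = 269.4 kip [governs: (ii)]; φR_n = 202 kip.

φR_n ≈ 202 kip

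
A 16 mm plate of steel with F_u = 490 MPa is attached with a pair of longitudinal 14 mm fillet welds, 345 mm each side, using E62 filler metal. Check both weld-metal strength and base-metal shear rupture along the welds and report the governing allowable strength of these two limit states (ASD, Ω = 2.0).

E62XX → F_EXX = 620 MPa.
t_e = 0.707 × 14 = 9.898 mm; L = 690 mm.
Weld metal: R_n/Ω = (1/2.0) × 0.6 × 620 × 9.898 × 690 × 10⁻³ = 1270 kN.
Base metal (shear rupture): R_n/Ω = (1/2.0) × 0.6 × 490 × 16 × 690 × 10⁻³ = 1623 kN.
Governing: weld metal.

R_n/Ω ≈ 1270 kN (weld metal governs)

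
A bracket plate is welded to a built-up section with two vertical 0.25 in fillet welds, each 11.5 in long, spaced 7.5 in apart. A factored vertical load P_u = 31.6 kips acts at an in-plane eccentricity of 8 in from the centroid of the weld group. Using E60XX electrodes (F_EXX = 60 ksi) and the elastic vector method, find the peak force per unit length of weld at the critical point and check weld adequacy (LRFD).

f_max ≈ 3.93 kip/in; adequate

Total weld length L_w = 23 in. Treat welds as unit-width lines.
Polar moment about centroid: J = 2[d³/12 + d(b/2)²] = 2[11.5³/12 + 11.5×3.75²] = 576.9 in³.
Direct shear f_v = P/L_w = 31.6 / 23 = 1.374 kip/in (vertical).
Torsion M = P·e = 31.6 × 8 = 252.8 kip·in.
Critical point at (x, y) = (3.75, 5.75) from centroid. f_tx = M·y/J = 2.52 kip/in; f_ty = M·x/J = 1.643 kip/in.
Resultant f_max = √[f_tx² + (f_v + f_ty)²] = √[2.52² + (1.374 + 1.643)²] = 3.931 kip/in.
Capacity per unit length: φr_n = 0.75 × 0.6 × 60 × (0.707 × 0.25) = 4.772 kip/in.
3.931 ≤ 4.772 → adequate.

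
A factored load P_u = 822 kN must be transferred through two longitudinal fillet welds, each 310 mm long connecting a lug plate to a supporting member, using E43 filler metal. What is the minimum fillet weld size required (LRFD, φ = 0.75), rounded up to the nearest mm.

E43XX → F_EXX = 430 MPa.
Total weld length L = 620 mm.
Required throat t_e = P_u / (φ × 0.6 F_EXX × L) = 822 / (0.75 × 0.6 × 430 × 620 × 10⁻³) = 6.852 mm.
Required leg w = t_e / 0.707 = 9.691 mm → use 10 mm.

w = 10 mm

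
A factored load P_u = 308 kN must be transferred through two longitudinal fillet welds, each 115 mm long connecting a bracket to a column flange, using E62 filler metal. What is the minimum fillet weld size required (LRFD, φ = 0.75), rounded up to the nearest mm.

w = 7 mm

E62XX → F_EXX = 620 MPa.
Total weld length L = 230 mm.
Required throat t_e = P_u / (φ × 0.6 F_EXX × L) = 308 / (0.75 × 0.6 × 620 × 230 × 10⁻³) = 4.8 mm.
Required leg w = t_e / 0.707 = 6.789 mm → use 7 mm.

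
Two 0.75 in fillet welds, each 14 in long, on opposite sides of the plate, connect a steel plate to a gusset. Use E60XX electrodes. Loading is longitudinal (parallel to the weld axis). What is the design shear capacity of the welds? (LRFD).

E60XX → F_EXX = 60 ksi.
Effective throat t_e = 0.707 × 0.75 = 0.5302 in.
Total length L = 28 in; A_we = 0.5302 × 28 = 14.85 in².
F_nw = 0.6 F_EXX = 0.6 × 60 = 36 ksi.
φR_n = 0.75 × 36 × 14.85 = 400.9 kip.

φR_n ≈ 401 kip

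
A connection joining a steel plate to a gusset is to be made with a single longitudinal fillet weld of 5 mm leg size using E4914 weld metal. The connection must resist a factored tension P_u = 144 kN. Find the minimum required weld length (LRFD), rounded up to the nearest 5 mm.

L = 185 mm

E49XX → F_EXX = 490 MPa.
Throat t_e = 0.707 × 5 = 3.535 mm.
φr_n = 0.75 × 0.6 × 490 × 3.535 × 10⁻³ = 0.7795 kN/mm.
L_req = P_u / φr_n = 144 / 0.7795 = 184.7 mm total.
Round up → use L = 185 mm.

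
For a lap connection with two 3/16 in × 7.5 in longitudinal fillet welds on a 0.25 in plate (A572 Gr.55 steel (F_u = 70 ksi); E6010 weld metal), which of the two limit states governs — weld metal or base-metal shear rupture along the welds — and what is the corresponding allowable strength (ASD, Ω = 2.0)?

R_n/Ω ≈ 35.8 kips (weld metal governs)

E60XX → F_EXX = 60 ksi.
t_e = 0.707 × 0.1875 = 0.1326 in; L = 15 in.
Weld metal: R_n/Ω = (1/2.0) × 0.6 × 60 × 0.1326 × 15 = 35.79 kips.
Base metal (shear rupture): R_n/Ω = (1/2.0) × 0.6 × 70 × 0.25 × 15 = 78.75 kips.
Governing: weld metal.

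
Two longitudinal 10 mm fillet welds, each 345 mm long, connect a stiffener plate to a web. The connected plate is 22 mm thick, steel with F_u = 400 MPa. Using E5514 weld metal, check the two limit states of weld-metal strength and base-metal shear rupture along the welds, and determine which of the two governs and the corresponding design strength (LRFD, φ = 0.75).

φR_n ≈ 1210 kN (weld metal governs)

E55XX → F_EXX = 550 MPa.
t_e = 0.707 × 10 = 7.07 mm; L = 690 mm.
Weld metal: φR_n = 0.75 × 0.6 × 550 × 7.07 × 690 × 10⁻³ = 1207 kN.
Base metal (shear rupture): φR_n = 0.75 × 0.6 × 400 × 22 × 690 × 10⁻³ = 2732 kN.
Governing: weld metal.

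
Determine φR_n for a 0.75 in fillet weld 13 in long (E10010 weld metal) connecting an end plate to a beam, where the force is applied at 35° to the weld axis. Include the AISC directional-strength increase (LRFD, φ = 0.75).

φR_n ≈ 378 kips

E100XX → F_EXX = 100 ksi.
t_e = 0.707 × 0.75 = 0.5302 in; A_we = 0.5302 × 13 = 6.893 in².
Directional factor: 1.0 + 0.5 sin^1.5(35°) = 1.217.
F_nw = 0.6 × 100 × 1.217 = 73.03 ksi.
φR_n = 0.75 × 73.03 × 6.893 = 377.6 kips.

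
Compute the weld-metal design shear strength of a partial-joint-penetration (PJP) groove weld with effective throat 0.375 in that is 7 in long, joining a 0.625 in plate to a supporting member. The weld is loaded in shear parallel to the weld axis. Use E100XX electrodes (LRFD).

E100XX → F_EXX = 100 ksi.
Effective throat (given) t_e = 0.375 in.
A_we = 0.375 × 7 = 2.625 in².
F_nw = 0.6 F_EXX = 60 ksi.
φR_n = 0.75 × 60 × 2.625 = 118.1 kips.

φR_n ≈ 118 kips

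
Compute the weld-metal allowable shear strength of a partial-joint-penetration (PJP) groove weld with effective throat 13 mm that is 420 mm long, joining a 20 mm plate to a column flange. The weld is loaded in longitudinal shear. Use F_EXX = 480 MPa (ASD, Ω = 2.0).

Effective throat (given) t_e = 13 mm.
A_we = 13 × 420 = 5460 mm².
F_nw = 0.6 F_EXX = 288 MPa.
R_n/Ω = (288 × 5460) / 2.0 × 10⁻³ = 786.2 kN.

R_n/Ω ≈ 786 kN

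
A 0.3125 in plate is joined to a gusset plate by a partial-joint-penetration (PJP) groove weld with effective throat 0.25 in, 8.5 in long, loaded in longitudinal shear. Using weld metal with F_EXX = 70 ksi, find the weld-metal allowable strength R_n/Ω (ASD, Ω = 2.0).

Effective throat (given) t_e = 0.25 in.
A_we = 0.25 × 8.5 = 2.125 in².
F_nw = 0.6 F_EXX = 42 ksi.
R_n/Ω = (42 × 2.125) / 2.0 = 44.62 kips.

R_n/Ω ≈ 44.6 kips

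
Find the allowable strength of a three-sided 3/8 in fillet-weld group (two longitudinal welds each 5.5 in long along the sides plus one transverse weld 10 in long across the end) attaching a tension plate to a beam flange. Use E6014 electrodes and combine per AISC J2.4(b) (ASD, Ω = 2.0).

R_n/Ω ≈ 116 kip

E60XX → F_EXX = 60 ksi.
t_e = 0.707 × 0.375 = 0.2651 in.
R_nwl = 0.6 × 60 × 0.2651 × 11 = 105 kip (longitudinal, 2 welds).
R_nwt = 0.6 × 60 × 0.2651 × 10 = 95.44 kip (transverse, base value).
(i) R_nwl + R_nwt = 200.4 kip; (ii) 0.85 R_nwl + 1.5 R_nwt = 232.4 kip.
R_n = max = 232.4 kip [governs: (ii)]; R_n/Ω = 116.2 kip.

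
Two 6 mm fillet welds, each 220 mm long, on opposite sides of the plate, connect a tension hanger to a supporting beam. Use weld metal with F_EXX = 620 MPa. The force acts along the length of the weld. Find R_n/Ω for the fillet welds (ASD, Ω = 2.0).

Effective throat t_e = 0.707 × 6 = 4.242 mm.
Total length L = 440 mm; A_we = 4.242 × 440 = 1866 mm².
F_nw = 0.6 F_EXX = 0.6 × 620 = 372 MPa.
R_n = 372 × 1866 × 10⁻³ = 694.3 kN; R_n/Ω = 694.3/2.0 = 347.2 kN.

R_n/Ω ≈ 347 kN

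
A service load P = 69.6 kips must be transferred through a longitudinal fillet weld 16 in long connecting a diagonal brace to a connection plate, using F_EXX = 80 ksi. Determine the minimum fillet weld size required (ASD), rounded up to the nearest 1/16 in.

w = 5/16 in

Total weld length L = 16 in.
Required throat t_e = P × Ω / (0.6 F_EXX × L) = 69.6 × 2.0 / (0.6 × 80 × 16) = 0.1812 in.
Required leg w = t_e / 0.707 = 0.2564 in → use 5/16 in.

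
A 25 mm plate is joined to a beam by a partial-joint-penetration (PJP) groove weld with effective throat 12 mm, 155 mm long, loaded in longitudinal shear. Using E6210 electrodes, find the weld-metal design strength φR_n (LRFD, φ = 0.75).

E62XX → F_EXX = 620 MPa.
Effective throat (given) t_e = 12 mm.
A_we = 12 × 155 = 1860 mm².
F_nw = 0.6 F_EXX = 372 MPa.
φR_n = 0.75 × 372 × 1860 × 10⁻³ = 518.9 kN.

φR_n ≈ 519 kN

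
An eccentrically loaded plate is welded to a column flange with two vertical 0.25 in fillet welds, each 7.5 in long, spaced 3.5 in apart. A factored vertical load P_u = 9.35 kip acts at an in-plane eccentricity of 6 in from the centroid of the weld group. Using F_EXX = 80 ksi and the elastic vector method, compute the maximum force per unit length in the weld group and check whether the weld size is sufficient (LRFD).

Total weld length L_w = 15 in. Treat welds as unit-width lines.
Polar moment about centroid: J = 2[d³/12 + d(b/2)²] = 2[7.5³/12 + 7.5×1.75²] = 116.2 in³.
Direct shear f_v = P/L_w = 9.35 / 15 = 0.6233 kip/in (vertical).
Torsion M = P·e = 9.35 × 6 = 56.1 kip·in.
Critical point at (x, y) = (1.75, 3.75) from centroid. f_tx = M·y/J = 1.81 kip/in; f_ty = M·x/J = 0.8445 kip/in.
Resultant f_max = √[f_tx² + (f_v + f_ty)²] = √[1.81² + (0.6233 + 0.8445)²] = 2.33 kip/in.
Capacity per unit length: φr_n = 0.75 × 0.6 × 80 × (0.707 × 0.25) = 6.363 kip/in.
2.33 ≤ 6.363 → adequate.

f_max ≈ 2.33 kip/in; adequate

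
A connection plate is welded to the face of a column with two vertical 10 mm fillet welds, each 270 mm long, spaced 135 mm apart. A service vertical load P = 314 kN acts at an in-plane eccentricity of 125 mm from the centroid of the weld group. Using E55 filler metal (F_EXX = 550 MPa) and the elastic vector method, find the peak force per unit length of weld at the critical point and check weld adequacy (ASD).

f_max ≈ 1390 N/mm; NOT adequate

Total weld length L_w = 540 mm. Treat welds as unit-width lines.
Polar moment about centroid: J = 2[d³/12 + d(b/2)²] = 2[270³/12 + 270×67.5²] = 5741000 mm³.
Direct shear f_v = P/L_w = 314×10³ / 540 = 581.5 N/mm (vertical).
Torsion M = P·e = 314×10³ × 125 = 39250000 N·mm.
Critical point at (x, y) = (67.5, 135) from centroid. f_tx = M·y/J = 923 N/mm; f_ty = M·x/J = 461.5 N/mm.
Resultant f_max = √[f_tx² + (f_v + f_ty)²] = √[923² + (581.5 + 461.5)²] = 1393 N/mm.
Capacity per unit length: r_n/Ω = (1/2.0) × 0.6 × 550 × (0.707 × 10) = 1167 N/mm.
1393 > 1167 → NOT adequate.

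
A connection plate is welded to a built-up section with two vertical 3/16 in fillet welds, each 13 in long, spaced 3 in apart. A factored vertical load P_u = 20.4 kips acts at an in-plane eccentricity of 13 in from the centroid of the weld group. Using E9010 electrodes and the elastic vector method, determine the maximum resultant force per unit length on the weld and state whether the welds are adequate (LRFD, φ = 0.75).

f_max ≈ 4.41 kip/in; adequate

E90XX → F_EXX = 90 ksi.
Total weld length L_w = 26 in. Treat welds as unit-width lines.
Polar moment about centroid: J = 2[d³/12 + d(b/2)²] = 2[13³/12 + 13×1.5²] = 424.7 in³.
Direct shear f_v = P/L_w = 20.4 / 26 = 0.7846 kip/in (vertical).
Torsion M = P·e = 20.4 × 13 = 265.2 kip·in.
Critical point at (x, y) = (1.5, 6.5) from centroid. f_tx = M·y/J = 4.059 kip/in; f_ty = M·x/J = 0.9367 kip/in.
Resultant f_max = √[f_tx² + (f_v + f_ty)²] = √[4.059² + (0.7846 + 0.9367)²] = 4.409 kip/in.
Capacity per unit length: φr_n = 0.75 × 0.6 × 90 × (0.707 × 0.1875) = 5.369 kip/in.
4.409 ≤ 5.369 → adequate.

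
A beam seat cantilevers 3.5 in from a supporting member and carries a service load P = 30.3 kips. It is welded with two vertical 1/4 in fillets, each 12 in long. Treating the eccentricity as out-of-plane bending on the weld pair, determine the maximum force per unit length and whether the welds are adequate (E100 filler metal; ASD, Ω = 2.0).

E100XX → F_EXX = 100 ksi.
L_w = 2 × 12 = 24 in; section modulus (unit throat) S = 2 × L²/6 = 48 in².
Direct shear f_v = P/L_w = 30.3/24 = 1.262 kip/in.
Moment M = P × e = 30.3 × 3.5 = 106.05 kip·in; bending f_b = M/S = 2.209 kip/in.
f_max = √(f_v² + f_b²) = √(1.262² + 2.209²) = 2.545 kip/in.
r_n/Ω = (1/2.0) × 0.6 × 100 × (0.707 × 0.25) = 5.302 kip/in → adequate.

f_max ≈ 2.54 kip/in; adequate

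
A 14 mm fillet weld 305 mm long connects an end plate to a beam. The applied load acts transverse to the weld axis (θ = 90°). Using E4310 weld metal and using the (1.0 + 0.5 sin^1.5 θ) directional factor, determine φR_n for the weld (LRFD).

φR_n ≈ 876 kN

E43XX → F_EXX = 430 MPa.
t_e = 0.707 × 14 = 9.898 mm; A_we = 9.898 × 305 = 3019 mm².
Directional factor: 1.0 + 0.5 sin^1.5(90°) = 1.5.
F_nw = 0.6 × 430 × 1.5 = 387 MPa.
φR_n = 0.75 × 387 × 3019 × 10⁻³ = 876.2 kN.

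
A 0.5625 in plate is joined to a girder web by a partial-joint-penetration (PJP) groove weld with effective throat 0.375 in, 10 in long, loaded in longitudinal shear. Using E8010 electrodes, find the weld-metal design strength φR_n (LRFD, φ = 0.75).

φR_n ≈ 135 kips

E80XX → F_EXX = 80 ksi.
Effective throat (given) t_e = 0.375 in.
A_we = 0.375 × 10 = 3.75 in².
F_nw = 0.6 F_EXX = 48 ksi.
φR_n = 0.75 × 48 × 3.75 = 135 kips.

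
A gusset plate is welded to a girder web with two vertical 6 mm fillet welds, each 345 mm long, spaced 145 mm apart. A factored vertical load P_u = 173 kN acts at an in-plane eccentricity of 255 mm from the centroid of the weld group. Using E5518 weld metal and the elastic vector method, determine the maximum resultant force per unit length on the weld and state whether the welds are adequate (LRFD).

E55XX → F_EXX = 550 MPa.
Total weld length L_w = 690 mm. Treat welds as unit-width lines.
Polar moment about centroid: J = 2[d³/12 + d(b/2)²] = 2[345³/12 + 345×72.5²] = 10470000 mm³.
Direct shear f_v = P/L_w = 173×10³ / 690 = 250.7 N/mm (vertical).
Torsion M = P·e = 173×10³ × 255 = 44115000 N·mm.
Critical point at (x, y) = (72.5, 172.5) from centroid. f_tx = M·y/J = 726.8 N/mm; f_ty = M·x/J = 305.5 N/mm.
Resultant f_max = √[f_tx² + (f_v + f_ty)²] = √[726.8² + (250.7 + 305.5)²] = 915.2 N/mm.
Capacity per unit length: φr_n = 0.75 × 0.6 × 550 × (0.707 × 6) = 1050 N/mm.
915.2 ≤ 1050 → adequate.

f_max ≈ 915 N/mm; adequate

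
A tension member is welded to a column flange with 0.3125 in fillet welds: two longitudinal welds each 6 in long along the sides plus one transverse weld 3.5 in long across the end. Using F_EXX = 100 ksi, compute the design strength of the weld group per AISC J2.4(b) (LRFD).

φR_n ≈ 154 kip

t_e = 0.707 × 0.3125 = 0.2209 in.
R_nwl = 0.6 × 100 × 0.2209 × 12 = 159.1 kip (longitudinal, 2 welds).
R_nwt = 0.6 × 100 × 0.2209 × 3.5 = 46.4 kip (transverse, base value).
(i) R_nwl + R_nwt = 205.5 kip; (ii) 0.85 R_nwl + 1.5 R_nwt = 204.8 kip.
R_n = max = 205.5 kip [governs: (i)]; φR_n = 154.1 kip.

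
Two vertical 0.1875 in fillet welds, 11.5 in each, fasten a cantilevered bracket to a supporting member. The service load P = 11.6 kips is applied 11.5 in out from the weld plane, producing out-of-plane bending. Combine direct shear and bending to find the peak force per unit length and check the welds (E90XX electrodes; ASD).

f_max ≈ 3.07 kip/in; adequate

E90XX → F_EXX = 90 ksi.
L_w = 2 × 11.5 = 23 in; section modulus (unit throat) S = 2 × L²/6 = 44.08 in².
Direct shear f_v = P/L_w = 11.6/23 = 0.5043 kip/in.
Moment M = P × e = 11.6 × 11.5 = 133.4 kip·in; bending f_b = M/S = 3.026 kip/in.
f_max = √(f_v² + f_b²) = √(0.5043² + 3.026²) = 3.068 kip/in.
r_n/Ω = (1/2.0) × 0.6 × 90 × (0.707 × 0.1875) = 3.579 kip/in → adequate.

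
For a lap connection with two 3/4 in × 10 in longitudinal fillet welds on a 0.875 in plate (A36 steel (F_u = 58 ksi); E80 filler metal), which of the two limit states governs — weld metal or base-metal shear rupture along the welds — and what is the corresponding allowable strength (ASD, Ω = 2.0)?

R_n/Ω ≈ 255 kips (weld metal governs)

E80XX → F_EXX = 80 ksi.
t_e = 0.707 × 0.75 = 0.5302 in; L = 20 in.
Weld metal: R_n/Ω = (1/2.0) × 0.6 × 80 × 0.5302 × 20 = 254.5 kips.
Base metal (shear rupture): R_n/Ω = (1/2.0) × 0.6 × 58 × 0.875 × 20 = 304.5 kips.
Governing: weld metal.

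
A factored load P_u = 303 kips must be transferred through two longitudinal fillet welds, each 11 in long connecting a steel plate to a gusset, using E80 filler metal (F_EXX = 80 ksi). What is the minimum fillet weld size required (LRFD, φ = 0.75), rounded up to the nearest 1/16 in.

w = 9/16 in

Total weld length L = 22 in.
Required throat t_e = P_u / (φ × 0.6 F_EXX × L) = 303 / (0.75 × 0.6 × 80 × 22) = 0.3826 in.
Required leg w = t_e / 0.707 = 0.5411 in → use 9/16 in.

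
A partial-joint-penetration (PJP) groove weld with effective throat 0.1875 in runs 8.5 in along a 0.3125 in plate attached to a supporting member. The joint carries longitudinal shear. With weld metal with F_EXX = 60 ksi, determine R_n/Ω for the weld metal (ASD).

Effective throat (given) t_e = 0.1875 in.
A_we = 0.1875 × 8.5 = 1.594 in².
F_nw = 0.6 F_EXX = 36 ksi.
R_n/Ω = (36 × 1.594) / 2.0 = 28.69 kips.

R_n/Ω ≈ 28.7 kips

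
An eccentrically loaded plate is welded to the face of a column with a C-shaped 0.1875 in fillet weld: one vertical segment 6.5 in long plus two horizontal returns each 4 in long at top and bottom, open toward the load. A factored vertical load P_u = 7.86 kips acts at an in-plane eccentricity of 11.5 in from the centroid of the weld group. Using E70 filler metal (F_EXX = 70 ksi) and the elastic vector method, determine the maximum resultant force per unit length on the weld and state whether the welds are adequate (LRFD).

f_max ≈ 3.36 kip/in; adequate

Total weld length L_w = 14.5 in. Treat welds as unit-width lines.
Centroid: x̄ = 2×4×2 / 14.5 = 1.103 in from the vertical weld.
Polar moment about centroid: J = I_x + I_y = [6.5³/12 + 2×4×3.25²] + [6.5×1.103² + 2(4³/12 + 4×0.8966²)] = 132.4 in³.
Direct shear f_v = P/L_w = 7.86 / 14.5 = 0.5421 kip/in (vertical).
Torsion M = P·e = 7.86 × 11.5 = 90.39 kip·in.
Critical point at (x, y) = (2.897, 3.25) from centroid. f_tx = M·y/J = 2.219 kip/in; f_ty = M·x/J = 1.978 kip/in.
Resultant f_max = √[f_tx² + (f_v + f_ty)²] = √[2.219² + (0.5421 + 1.978)²] = 3.357 kip/in.
Capacity per unit length: φr_n = 0.75 × 0.6 × 70 × (0.707 × 0.1875) = 4.176 kip/in.
3.357 ≤ 4.176 → adequate.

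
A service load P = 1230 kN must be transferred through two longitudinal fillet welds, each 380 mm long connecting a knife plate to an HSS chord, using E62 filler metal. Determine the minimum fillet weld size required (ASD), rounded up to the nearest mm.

w = 13 mm

E62XX → F_EXX = 620 MPa.
Total weld length L = 760 mm.
Required throat t_e = P × Ω / (0.6 F_EXX × L) = 1230 × 2.0 / (0.6 × 620 × 760 × 10⁻³) = 8.701 mm.
Required leg w = t_e / 0.707 = 12.31 mm → use 13 mm.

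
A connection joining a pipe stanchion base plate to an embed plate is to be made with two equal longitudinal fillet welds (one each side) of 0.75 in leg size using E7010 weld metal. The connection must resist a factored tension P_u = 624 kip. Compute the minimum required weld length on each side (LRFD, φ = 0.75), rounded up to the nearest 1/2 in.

L = 19 in on each side

E70XX → F_EXX = 70 ksi.
Throat t_e = 0.707 × 0.75 = 0.5302 in.
φr_n = 0.75 × 0.6 × 70 × 0.5302 = 16.7 kip/in.
L_req = P_u / φr_n = 624 / 16.7 = 37.36 in total.
Per side: 37.36 / 2 = 18.68 in.
Round up → use L = 19 in on each side.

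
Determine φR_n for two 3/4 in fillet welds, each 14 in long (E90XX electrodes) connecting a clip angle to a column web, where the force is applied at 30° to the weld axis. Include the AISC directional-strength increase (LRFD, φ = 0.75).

E90XX → F_EXX = 90 ksi.
t_e = 0.707 × 0.75 = 0.5302 in; A_we = 0.5302 × 28 = 14.85 in².
Directional factor: 1.0 + 0.5 sin^1.5(30°) = 1.177.
F_nw = 0.6 × 90 × 1.177 = 63.55 ksi.
φR_n = 0.75 × 63.55 × 14.85 = 707.6 kips.

φR_n ≈ 708 kips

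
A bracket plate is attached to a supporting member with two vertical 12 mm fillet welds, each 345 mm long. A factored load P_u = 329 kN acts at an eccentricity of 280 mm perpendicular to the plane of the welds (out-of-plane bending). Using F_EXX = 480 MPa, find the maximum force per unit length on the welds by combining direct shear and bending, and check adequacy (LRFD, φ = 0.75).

f_max ≈ 2370 N/mm; NOT adequate

L_w = 2 × 345 = 690 mm; section modulus (unit throat) S = 2 × L²/6 = 39680 mm².
Direct shear f_v = P/L_w = 329×10³/690 = 476.8 N/mm.
Moment M = P × e = 329×10³ × 280 = 92120000 N·mm; bending f_b = M/S = 2322 N/mm.
f_max = √(f_v² + f_b²) = √(476.8² + 2322²) = 2370 N/mm.
φr_n = 0.75 × 0.6 × 480 × (0.707 × 12) = 1833 N/mm → NOT adequate.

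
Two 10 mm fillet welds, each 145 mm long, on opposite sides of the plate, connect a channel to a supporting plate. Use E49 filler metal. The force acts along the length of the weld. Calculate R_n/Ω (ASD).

E49XX → F_EXX = 490 MPa.
Effective throat t_e = 0.707 × 10 = 7.07 mm.
Total length L = 290 mm; A_we = 7.07 × 290 = 2050 mm².
F_nw = 0.6 F_EXX = 0.6 × 490 = 294 MPa.
R_n = 294 × 2050 × 10⁻³ = 602.8 kN; R_n/Ω = 602.8/2.0 = 301.4 kN.

R_n/Ω ≈ 301 kN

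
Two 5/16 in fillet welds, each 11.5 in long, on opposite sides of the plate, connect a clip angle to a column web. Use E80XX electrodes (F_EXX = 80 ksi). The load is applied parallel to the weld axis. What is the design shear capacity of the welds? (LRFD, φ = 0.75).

Effective throat t_e = 0.707 × 0.3125 = 0.2209 in.
Total length L = 23 in; A_we = 0.2209 × 23 = 5.082 in².
F_nw = 0.6 F_EXX = 0.6 × 80 = 48 ksi.
φR_n = 0.75 × 48 × 5.082 = 182.9 kips.

φR_n ≈ 183 kips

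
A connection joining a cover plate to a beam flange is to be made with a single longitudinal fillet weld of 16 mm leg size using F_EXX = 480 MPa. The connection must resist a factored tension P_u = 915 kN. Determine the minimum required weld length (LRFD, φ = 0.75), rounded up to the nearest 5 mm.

L = 375 mm

Throat t_e = 0.707 × 16 = 11.31 mm.
φr_n = 0.75 × 0.6 × 480 × 11.31 × 10⁻³ = 2.443 kN/mm.
L_req = P_u / φr_n = 915 / 2.443 = 374.5 mm total.
Round up → use L = 375 mm.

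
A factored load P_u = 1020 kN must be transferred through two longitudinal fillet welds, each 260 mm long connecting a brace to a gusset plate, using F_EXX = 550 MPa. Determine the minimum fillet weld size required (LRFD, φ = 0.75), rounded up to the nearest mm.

w = 12 mm

Total weld length L = 520 mm.
Required throat t_e = P_u / (φ × 0.6 F_EXX × L) = 1020 / (0.75 × 0.6 × 550 × 520 × 10⁻³) = 7.925 mm.
Required leg w = t_e / 0.707 = 11.21 mm → use 12 mm.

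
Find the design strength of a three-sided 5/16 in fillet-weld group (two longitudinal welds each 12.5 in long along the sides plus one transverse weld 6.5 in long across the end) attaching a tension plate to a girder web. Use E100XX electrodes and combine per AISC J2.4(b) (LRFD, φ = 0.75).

E100XX → F_EXX = 100 ksi.
t_e = 0.707 × 0.3125 = 0.2209 in.
R_nwl = 0.6 × 100 × 0.2209 × 25 = 331.4 kips (longitudinal, 2 welds).
R_nwt = 0.6 × 100 × 0.2209 × 6.5 = 86.17 kips (transverse, base value).
(i) R_nwl + R_nwt = 417.6 kips; (ii) 0.85 R_nwl + 1.5 R_nwt = 410.9 kips.
R_n = max = 417.6 kips [governs: (i)]; φR_n = 313.2 kips.

φR_n ≈ 313 kips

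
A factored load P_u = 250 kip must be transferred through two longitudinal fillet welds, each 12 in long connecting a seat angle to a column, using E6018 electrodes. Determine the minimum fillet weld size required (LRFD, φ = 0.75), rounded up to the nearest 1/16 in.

E60XX → F_EXX = 60 ksi.
Total weld length L = 24 in.
Required throat t_e = P_u / (φ × 0.6 F_EXX × L) = 250 / (0.75 × 0.6 × 60 × 24) = 0.3858 in.
Required leg w = t_e / 0.707 = 0.5457 in → use 9/16 in.

w = 9/16 in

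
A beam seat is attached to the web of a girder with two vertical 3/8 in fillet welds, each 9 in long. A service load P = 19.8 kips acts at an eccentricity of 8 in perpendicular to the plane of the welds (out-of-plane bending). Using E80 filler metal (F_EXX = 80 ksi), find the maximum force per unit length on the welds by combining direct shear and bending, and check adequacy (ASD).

L_w = 2 × 9 = 18 in; section modulus (unit throat) S = 2 × L²/6 = 27 in².
Direct shear f_v = P/L_w = 19.8/18 = 1.1 kip/in.
Moment M = P × e = 19.8 × 8 = 158.4 kip·in; bending f_b = M/S = 5.867 kip/in.
f_max = √(f_v² + f_b²) = √(1.1² + 5.867²) = 5.969 kip/in.
r_n/Ω = (1/2.0) × 0.6 × 80 × (0.707 × 0.375) = 6.363 kip/in → adequate.

f_max ≈ 5.97 kip/in; adequate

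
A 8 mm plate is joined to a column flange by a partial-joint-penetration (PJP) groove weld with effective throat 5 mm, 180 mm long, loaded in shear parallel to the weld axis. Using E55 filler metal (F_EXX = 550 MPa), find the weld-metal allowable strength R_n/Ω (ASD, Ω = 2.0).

Effective throat (given) t_e = 5 mm.
A_we = 5 × 180 = 900 mm².
F_nw = 0.6 F_EXX = 330 MPa.
R_n/Ω = (330 × 900) / 2.0 × 10⁻³ = 148.5 kN.

R_n/Ω ≈ 148 kN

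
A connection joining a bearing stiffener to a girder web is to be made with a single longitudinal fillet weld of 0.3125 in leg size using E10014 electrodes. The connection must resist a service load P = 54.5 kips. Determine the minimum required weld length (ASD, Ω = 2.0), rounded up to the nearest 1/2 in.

L = 8.5 in

E100XX → F_EXX = 100 ksi.
Throat t_e = 0.707 × 0.3125 = 0.2209 in.
r_n/Ω = (0.6 × 100 × 0.2209) / 2.0 = 6.628 kip/in.
L_req = P / (r_n/Ω) = 54.5 / 6.628 = 8.223 in total.
Round up → use L = 8.5 in.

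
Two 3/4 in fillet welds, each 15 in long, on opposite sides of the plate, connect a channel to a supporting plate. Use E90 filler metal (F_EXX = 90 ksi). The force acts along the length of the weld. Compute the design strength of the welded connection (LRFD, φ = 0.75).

φR_n ≈ 644 kips

Effective throat t_e = 0.707 × 0.75 = 0.5302 in.
Total length L = 30 in; A_we = 0.5302 × 30 = 15.91 in².
F_nw = 0.6 F_EXX = 0.6 × 90 = 54 ksi.
φR_n = 0.75 × 54 × 15.91 = 644.3 kips.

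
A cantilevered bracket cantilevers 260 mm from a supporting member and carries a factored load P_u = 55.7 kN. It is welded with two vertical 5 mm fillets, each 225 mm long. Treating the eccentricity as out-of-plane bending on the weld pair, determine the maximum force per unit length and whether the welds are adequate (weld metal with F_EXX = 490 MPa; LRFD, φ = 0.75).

L_w = 2 × 225 = 450 mm; section modulus (unit throat) S = 2 × L²/6 = 16880 mm².
Direct shear f_v = P/L_w = 55.7×10³/450 = 123.8 N/mm.
Moment M = P × e = 55.7×10³ × 260 = 14482000 N·mm; bending f_b = M/S = 858.2 N/mm.
f_max = √(f_v² + f_b²) = √(123.8² + 858.2²) = 867.1 N/mm.
φr_n = 0.75 × 0.6 × 490 × (0.707 × 5) = 779.5 N/mm → NOT adequate.

f_max ≈ 867 N/mm; NOT adequate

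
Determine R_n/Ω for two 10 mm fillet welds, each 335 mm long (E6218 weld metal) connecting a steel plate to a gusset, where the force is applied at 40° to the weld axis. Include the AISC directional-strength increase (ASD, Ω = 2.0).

E62XX → F_EXX = 620 MPa.
t_e = 0.707 × 10 = 7.07 mm; A_we = 7.07 × 670 = 4737 mm².
Directional factor: 1.0 + 0.5 sin^1.5(40°) = 1.258.
F_nw = 0.6 × 620 × 1.258 = 467.9 MPa.
R_n/Ω = (467.9 × 4737) / 2.0 × 10⁻³ = 1108 kN.

R_n/Ω ≈ 1110 kN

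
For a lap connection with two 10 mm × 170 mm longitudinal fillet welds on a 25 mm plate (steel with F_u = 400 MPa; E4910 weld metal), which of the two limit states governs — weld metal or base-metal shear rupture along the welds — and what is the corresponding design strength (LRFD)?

E49XX → F_EXX = 490 MPa.
t_e = 0.707 × 10 = 7.07 mm; L = 340 mm.
Weld metal: φR_n = 0.75 × 0.6 × 490 × 7.07 × 340 × 10⁻³ = 530 kN.
Base metal (shear rupture): φR_n = 0.75 × 0.6 × 400 × 25 × 340 × 10⁻³ = 1530 kN.
Governing: weld metal.

φR_n ≈ 530 kN (weld metal governs)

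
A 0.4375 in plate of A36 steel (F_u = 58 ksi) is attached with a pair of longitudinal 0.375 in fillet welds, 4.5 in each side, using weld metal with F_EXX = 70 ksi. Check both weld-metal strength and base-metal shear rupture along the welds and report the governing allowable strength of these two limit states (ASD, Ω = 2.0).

R_n/Ω ≈ 50.1 kips (weld metal governs)

t_e = 0.707 × 0.375 = 0.2651 in; L = 9 in.
Weld metal: R_n/Ω = (1/2.0) × 0.6 × 70 × 0.2651 × 9 = 50.11 kips.
Base metal (shear rupture): R_n/Ω = (1/2.0) × 0.6 × 58 × 0.4375 × 9 = 68.51 kips.
Governing: weld metal.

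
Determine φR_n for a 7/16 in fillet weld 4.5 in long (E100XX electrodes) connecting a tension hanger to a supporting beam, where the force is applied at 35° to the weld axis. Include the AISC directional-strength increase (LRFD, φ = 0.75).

E100XX → F_EXX = 100 ksi.
t_e = 0.707 × 0.4375 = 0.3093 in; A_we = 0.3093 × 4.5 = 1.392 in².
Directional factor: 1.0 + 0.5 sin^1.5(35°) = 1.217.
F_nw = 0.6 × 100 × 1.217 = 73.03 ksi.
φR_n = 0.75 × 73.03 × 1.392 = 76.24 kip.

φR_n ≈ 76.2 kip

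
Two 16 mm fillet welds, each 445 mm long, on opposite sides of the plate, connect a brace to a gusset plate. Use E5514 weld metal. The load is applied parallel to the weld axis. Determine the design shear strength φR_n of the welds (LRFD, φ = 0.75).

φR_n ≈ 2490 kN

E55XX → F_EXX = 550 MPa.
Effective throat t_e = 0.707 × 16 = 11.31 mm.
Total length L = 890 mm; A_we = 11.31 × 890 = 10070 mm².
F_nw = 0.6 F_EXX = 0.6 × 550 = 330 MPa.
φR_n = 0.75 × 330 × 10070 × 10⁻³ = 2492 kN.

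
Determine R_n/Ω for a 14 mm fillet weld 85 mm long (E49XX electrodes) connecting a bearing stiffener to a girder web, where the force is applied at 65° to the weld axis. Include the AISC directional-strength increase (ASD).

R_n/Ω ≈ 177 kN

E49XX → F_EXX = 490 MPa.
t_e = 0.707 × 14 = 9.898 mm; A_we = 9.898 × 85 = 841.3 mm².
Directional factor: 1.0 + 0.5 sin^1.5(65°) = 1.431.
F_nw = 0.6 × 490 × 1.431 = 420.8 MPa.
R_n/Ω = (420.8 × 841.3) / 2.0 × 10⁻³ = 177 kN.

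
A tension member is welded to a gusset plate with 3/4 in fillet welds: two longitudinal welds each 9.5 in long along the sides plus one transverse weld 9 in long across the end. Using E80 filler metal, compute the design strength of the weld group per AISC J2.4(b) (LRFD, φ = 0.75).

E80XX → F_EXX = 80 ksi.
t_e = 0.707 × 0.75 = 0.5302 in.
R_nwl = 0.6 × 80 × 0.5302 × 19 = 483.6 kips (longitudinal, 2 welds).
R_nwt = 0.6 × 80 × 0.5302 × 9 = 229.1 kips (transverse, base value).
(i) R_nwl + R_nwt = 712.7 kips; (ii) 0.85 R_nwl + 1.5 R_nwt = 754.7 kips.
R_n = max = 754.7 kips [governs: (ii)]; φR_n = 566 kips.

φR_n ≈ 566 kips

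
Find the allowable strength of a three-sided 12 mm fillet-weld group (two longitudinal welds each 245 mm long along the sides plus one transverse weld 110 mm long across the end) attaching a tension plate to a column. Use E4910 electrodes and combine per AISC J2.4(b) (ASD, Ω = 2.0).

R_n/Ω ≈ 748 kN

E49XX → F_EXX = 490 MPa.
t_e = 0.707 × 12 = 8.484 mm.
R_nwl = 0.6 × 490 × 8.484 × 490 × 10⁻³ = 1222 kN (longitudinal, 2 welds).
R_nwt = 0.6 × 490 × 8.484 × 110 × 10⁻³ = 274.4 kN (transverse, base value).
(i) R_nwl + R_nwt = 1497 kN; (ii) 0.85 R_nwl + 1.5 R_nwt = 1450 kN.
R_n = max = 1497 kN [governs: (i)]; R_n/Ω = 748.3 kN.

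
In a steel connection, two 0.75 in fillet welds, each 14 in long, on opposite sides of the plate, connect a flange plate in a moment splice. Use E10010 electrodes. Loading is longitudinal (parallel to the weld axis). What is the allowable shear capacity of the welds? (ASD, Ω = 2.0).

R_n/Ω ≈ 445 kips

E100XX → F_EXX = 100 ksi.
Effective throat t_e = 0.707 × 0.75 = 0.5302 in.
Total length L = 28 in; A_we = 0.5302 × 28 = 14.85 in².
F_nw = 0.6 F_EXX = 0.6 × 100 = 60 ksi.
R_n = 60 × 14.85 = 890.8 kips; R_n/Ω = 890.8/2.0 = 445.4 kips.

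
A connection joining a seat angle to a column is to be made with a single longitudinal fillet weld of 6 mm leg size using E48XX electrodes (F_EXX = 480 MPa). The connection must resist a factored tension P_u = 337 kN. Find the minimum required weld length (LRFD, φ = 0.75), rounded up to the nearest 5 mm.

L = 370 mm

Throat t_e = 0.707 × 6 = 4.242 mm.
φr_n = 0.75 × 0.6 × 480 × 4.242 × 10⁻³ = 0.9163 kN/mm.
L_req = P_u / φr_n = 337 / 0.9163 = 367.8 mm total.
Round up → use L = 370 mm.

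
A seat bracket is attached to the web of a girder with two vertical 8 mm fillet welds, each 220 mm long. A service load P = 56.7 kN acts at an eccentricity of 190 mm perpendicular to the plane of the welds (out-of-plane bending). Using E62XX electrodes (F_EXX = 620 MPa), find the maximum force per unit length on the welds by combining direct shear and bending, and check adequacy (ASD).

L_w = 2 × 220 = 440 mm; section modulus (unit throat) S = 2 × L²/6 = 16130 mm².
Direct shear f_v = P/L_w = 56.7×10³/440 = 128.9 N/mm.
Moment M = P × e = 56.7×10³ × 190 = 10773000 N·mm; bending f_b = M/S = 667.7 N/mm.
f_max = √(f_v² + f_b²) = √(128.9² + 667.7²) = 680.1 N/mm.
r_n/Ω = (1/2.0) × 0.6 × 620 × (0.707 × 8) = 1052 N/mm → adequate.

f_max ≈ 680 N/mm; adequate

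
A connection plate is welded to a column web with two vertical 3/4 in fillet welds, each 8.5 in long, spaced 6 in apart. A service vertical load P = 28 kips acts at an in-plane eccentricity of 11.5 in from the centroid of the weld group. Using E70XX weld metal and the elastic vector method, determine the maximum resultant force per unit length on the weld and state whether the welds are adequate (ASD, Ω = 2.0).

f_max ≈ 7.63 kip/in; adequate

E70XX → F_EXX = 70 ksi.
Total weld length L_w = 17 in. Treat welds as unit-width lines.
Polar moment about centroid: J = 2[d³/12 + d(b/2)²] = 2[8.5³/12 + 8.5×3²] = 255.4 in³.
Direct shear f_v = P/L_w = 28 / 17 = 1.647 kip/in (vertical).
Torsion M = P·e = 28 × 11.5 = 322 kip·in.
Critical point at (x, y) = (3, 4.25) from centroid. f_tx = M·y/J = 5.359 kip/in; f_ty = M·x/J = 3.783 kip/in.
Resultant f_max = √[f_tx² + (f_v + f_ty)²] = √[5.359² + (1.647 + 3.783)²] = 7.629 kip/in.
Capacity per unit length: r_n/Ω = (1/2.0) × 0.6 × 70 × (0.707 × 0.75) = 11.14 kip/in.
7.629 ≤ 11.14 → adequate.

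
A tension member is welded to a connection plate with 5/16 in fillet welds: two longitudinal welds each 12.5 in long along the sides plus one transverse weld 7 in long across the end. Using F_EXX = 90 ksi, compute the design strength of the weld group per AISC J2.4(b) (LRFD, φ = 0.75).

t_e = 0.707 × 0.3125 = 0.2209 in.
R_nwl = 0.6 × 90 × 0.2209 × 25 = 298.3 kips (longitudinal, 2 welds).
R_nwt = 0.6 × 90 × 0.2209 × 7 = 83.51 kips (transverse, base value).
(i) R_nwl + R_nwt = 381.8 kips; (ii) 0.85 R_nwl + 1.5 R_nwt = 378.8 kips.
R_n = max = 381.8 kips [governs: (i)]; φR_n = 286.3 kips.

φR_n ≈ 286 kips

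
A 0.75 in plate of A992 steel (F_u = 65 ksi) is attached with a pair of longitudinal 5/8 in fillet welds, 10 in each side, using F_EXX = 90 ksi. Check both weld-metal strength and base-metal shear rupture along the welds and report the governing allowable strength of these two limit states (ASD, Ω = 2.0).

R_n/Ω ≈ 239 kips (weld metal governs)

t_e = 0.707 × 0.625 = 0.4419 in; L = 20 in.
Weld metal: R_n/Ω = (1/2.0) × 0.6 × 90 × 0.4419 × 20 = 238.6 kips.
Base metal (shear rupture): R_n/Ω = (1/2.0) × 0.6 × 65 × 0.75 × 20 = 292.5 kips.
Governing: weld metal.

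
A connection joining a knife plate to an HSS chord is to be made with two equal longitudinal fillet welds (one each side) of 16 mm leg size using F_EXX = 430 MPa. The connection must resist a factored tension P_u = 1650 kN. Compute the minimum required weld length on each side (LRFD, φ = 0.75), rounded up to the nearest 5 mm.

Throat t_e = 0.707 × 16 = 11.31 mm.
φr_n = 0.75 × 0.6 × 430 × 11.31 × 10⁻³ = 2.189 kN/mm.
L_req = P_u / φr_n = 1650 / 2.189 = 753.8 mm total.
Per side: 753.8 / 2 = 376.9 mm.
Round up → use L = 380 mm on each side.

L = 380 mm on each side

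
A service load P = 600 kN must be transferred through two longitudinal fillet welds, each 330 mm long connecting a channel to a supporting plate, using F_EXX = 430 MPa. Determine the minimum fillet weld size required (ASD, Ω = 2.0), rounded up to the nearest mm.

w = 10 mm

Total weld length L = 660 mm.
Required throat t_e = P × Ω / (0.6 F_EXX × L) = 600 × 2.0 / (0.6 × 430 × 660 × 10⁻³) = 7.047 mm.
Required leg w = t_e / 0.707 = 9.968 mm → use 10 mm.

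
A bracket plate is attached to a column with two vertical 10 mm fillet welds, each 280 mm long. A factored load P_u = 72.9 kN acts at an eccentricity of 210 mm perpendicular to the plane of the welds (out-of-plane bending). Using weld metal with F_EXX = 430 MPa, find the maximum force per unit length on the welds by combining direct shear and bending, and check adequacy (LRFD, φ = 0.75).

L_w = 2 × 280 = 560 mm; section modulus (unit throat) S = 2 × L²/6 = 26130 mm².
Direct shear f_v = P/L_w = 72.9×10³/560 = 130.2 N/mm.
Moment M = P × e = 72.9×10³ × 210 = 15309000 N·mm; bending f_b = M/S = 585.8 N/mm.
f_max = √(f_v² + f_b²) = √(130.2² + 585.8²) = 600.1 N/mm.
φr_n = 0.75 × 0.6 × 430 × (0.707 × 10) = 1368 N/mm → adequate.

f_max ≈ 600 N/mm; adequate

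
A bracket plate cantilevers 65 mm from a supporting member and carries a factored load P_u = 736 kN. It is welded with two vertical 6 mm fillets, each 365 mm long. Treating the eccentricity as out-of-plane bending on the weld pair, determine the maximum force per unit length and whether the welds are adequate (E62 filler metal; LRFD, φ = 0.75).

f_max ≈ 1480 N/mm; NOT adequate

E62XX → F_EXX = 620 MPa.
L_w = 2 × 365 = 730 mm; section modulus (unit throat) S = 2 × L²/6 = 44410 mm².
Direct shear f_v = P/L_w = 736×10³/730 = 1008 N/mm.
Moment M = P × e = 736×10³ × 65 = 47840000 N·mm; bending f_b = M/S = 1077 N/mm.
f_max = √(f_v² + f_b²) = √(1008² + 1077²) = 1475 N/mm.
φr_n = 0.75 × 0.6 × 620 × (0.707 × 6) = 1184 N/mm → NOT adequate.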